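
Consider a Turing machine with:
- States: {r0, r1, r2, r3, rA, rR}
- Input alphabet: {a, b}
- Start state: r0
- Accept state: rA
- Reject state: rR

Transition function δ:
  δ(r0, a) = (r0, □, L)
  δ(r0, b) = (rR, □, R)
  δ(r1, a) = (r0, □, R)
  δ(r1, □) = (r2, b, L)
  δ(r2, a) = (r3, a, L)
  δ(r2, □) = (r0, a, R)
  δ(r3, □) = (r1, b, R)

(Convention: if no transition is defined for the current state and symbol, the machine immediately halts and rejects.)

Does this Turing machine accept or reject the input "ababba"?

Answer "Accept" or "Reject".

Execution trace:
Initial: [r0]ababba
Step 1: δ(r0, a) = (r0, □, L) → [r0]□□babba

No transition is defined for δ(r0, □). By convention the machine halts and rejects.

Answer: Reject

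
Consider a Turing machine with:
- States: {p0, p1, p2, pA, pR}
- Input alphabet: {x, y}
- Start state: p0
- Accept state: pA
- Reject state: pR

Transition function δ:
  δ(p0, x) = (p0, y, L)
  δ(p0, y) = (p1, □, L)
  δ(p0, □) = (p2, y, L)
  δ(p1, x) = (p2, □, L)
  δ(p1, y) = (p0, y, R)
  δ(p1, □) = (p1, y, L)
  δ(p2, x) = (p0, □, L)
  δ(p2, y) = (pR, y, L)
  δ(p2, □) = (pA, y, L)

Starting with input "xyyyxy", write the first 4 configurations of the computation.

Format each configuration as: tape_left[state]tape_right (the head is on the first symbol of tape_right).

Transitions applied:
Step 1: δ(p0, x) = (p0, y, L)
Step 2: δ(p0, □) = (p2, y, L)
Step 3: δ(p2, □) = (pA, y, L)

The first 4 configurations are:
[p0]xyyyxy ⊢ [p0]□yyyyxy ⊢ [p2]□yyyyyxy ⊢ [pA]□yyyyyyxy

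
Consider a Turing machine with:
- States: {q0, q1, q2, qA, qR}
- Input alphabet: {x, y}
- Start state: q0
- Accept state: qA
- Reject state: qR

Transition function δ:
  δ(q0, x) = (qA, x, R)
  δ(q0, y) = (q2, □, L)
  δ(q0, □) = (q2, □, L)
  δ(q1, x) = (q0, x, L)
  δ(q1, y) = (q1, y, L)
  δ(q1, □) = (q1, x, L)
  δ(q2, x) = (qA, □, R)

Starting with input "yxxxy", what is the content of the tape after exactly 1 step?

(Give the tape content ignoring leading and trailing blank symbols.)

Execution trace:
Initial: [q0]yxxxy
Step 1: δ(q0, y) = (q2, □, L) → [q2]□□xxxy

No transition is defined for δ(q2, □). By convention the machine halts and rejects.

After 1 step, the tape (ignoring leading/trailing blanks) is: xxxy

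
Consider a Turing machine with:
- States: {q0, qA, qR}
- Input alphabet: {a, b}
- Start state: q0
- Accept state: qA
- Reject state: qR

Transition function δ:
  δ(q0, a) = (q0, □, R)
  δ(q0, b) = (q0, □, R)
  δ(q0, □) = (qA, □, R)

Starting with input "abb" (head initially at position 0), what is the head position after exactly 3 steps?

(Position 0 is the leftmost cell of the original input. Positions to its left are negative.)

Execution trace (head position shown):
Step 0: [q0]abb  (head at position 0)
Step 1: move right → □[q0]bb  (head at position 1)
Step 2: move right → □□[q0]b  (head at position 2)
Step 3: move right → □□□[q0]□  (head at position 3)

After 3 steps, the head is at position 3.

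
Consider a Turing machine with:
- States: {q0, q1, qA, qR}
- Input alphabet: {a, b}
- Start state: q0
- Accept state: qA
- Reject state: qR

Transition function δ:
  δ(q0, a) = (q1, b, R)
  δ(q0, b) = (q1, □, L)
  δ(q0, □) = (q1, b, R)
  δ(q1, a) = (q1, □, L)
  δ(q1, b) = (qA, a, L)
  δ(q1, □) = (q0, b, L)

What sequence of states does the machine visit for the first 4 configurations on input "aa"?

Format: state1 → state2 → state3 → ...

Execution trace:
Initial: [q0]aa
Step 1: δ(q0, a) = (q1, b, R) → b[q1]a
Step 2: δ(q1, a) = (q1, □, L) → [q1]b□
Step 3: δ(q1, b) = (qA, a, L) → [qA]□a□

The machine reaches the accept state qA and halts.

State sequence: q0 → q1 → q1 → qA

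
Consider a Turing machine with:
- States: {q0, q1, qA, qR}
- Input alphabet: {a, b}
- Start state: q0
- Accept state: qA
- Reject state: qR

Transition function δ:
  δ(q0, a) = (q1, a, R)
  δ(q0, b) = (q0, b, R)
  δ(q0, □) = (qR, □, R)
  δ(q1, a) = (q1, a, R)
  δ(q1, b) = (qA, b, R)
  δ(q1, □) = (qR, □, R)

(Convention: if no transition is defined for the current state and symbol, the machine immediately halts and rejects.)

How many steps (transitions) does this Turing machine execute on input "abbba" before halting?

Execution trace:
Initial: [q0]abbba
Step 1: δ(q0, a) = (q1, a, R) → a[q1]bbba
Step 2: δ(q1, b) = (qA, b, R) → ab[qA]bba

The machine reaches the accept state qA and halts.

The machine executed 2 steps before halting.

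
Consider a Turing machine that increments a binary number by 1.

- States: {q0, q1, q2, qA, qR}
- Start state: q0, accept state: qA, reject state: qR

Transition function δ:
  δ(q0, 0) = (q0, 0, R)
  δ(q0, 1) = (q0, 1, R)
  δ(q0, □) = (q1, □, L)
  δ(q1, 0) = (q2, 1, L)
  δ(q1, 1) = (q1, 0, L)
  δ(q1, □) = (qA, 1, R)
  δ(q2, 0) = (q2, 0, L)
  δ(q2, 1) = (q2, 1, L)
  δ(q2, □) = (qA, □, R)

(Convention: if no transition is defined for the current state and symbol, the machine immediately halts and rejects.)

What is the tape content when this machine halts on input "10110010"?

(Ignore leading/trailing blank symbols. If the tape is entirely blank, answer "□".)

Execution trace:
Initial: [q0]10110010
Step 1: δ(q0, 1) = (q0, 1, R) → 1[q0]0110010
Step 2: δ(q0, 0) = (q0, 0, R) → 10[q0]110010
Step 3: δ(q0, 1) = (q0, 1, R) → 101[q0]10010
Step 4: δ(q0, 1) = (q0, 1, R) → 1011[q0]0010
Step 5: δ(q0, 0) = (q0, 0, R) → 10110[q0]010
Step 6: δ(q0, 0) = (q0, 0, R) → 101100[q0]10
Step 7: δ(q0, 1) = (q0, 1, R) → 1011001[q0]0
Step 8: δ(q0, 0) = (q0, 0, R) → 10110010[q0]□
Step 9: δ(q0, □) = (q1, □, L) → 1011001[q1]0□
Step 10: δ(q1, 0) = (q2, 1, L) → 101100[q2]11□
Step 11: δ(q2, 1) = (q2, 1, L) → 10110[q2]011□
Step 12: δ(q2, 0) = (q2, 0, L) → 1011[q2]0011□
Step 13: δ(q2, 0) = (q2, 0, L) → 101[q2]10011□
Step 14: δ(q2, 1) = (q2, 1, L) → 10[q2]110011□
Step 15: δ(q2, 1) = (q2, 1, L) → 1[q2]0110011□
Step 16: δ(q2, 0) = (q2, 0, L) → [q2]10110011□
Step 17: δ(q2, 1) = (q2, 1, L) → [q2]□10110011□
Step 18: δ(q2, □) = (qA, □, R) → □[qA]10110011□

The machine reaches the accept state qA and halts.

Final tape (ignoring leading/trailing blanks): 10110011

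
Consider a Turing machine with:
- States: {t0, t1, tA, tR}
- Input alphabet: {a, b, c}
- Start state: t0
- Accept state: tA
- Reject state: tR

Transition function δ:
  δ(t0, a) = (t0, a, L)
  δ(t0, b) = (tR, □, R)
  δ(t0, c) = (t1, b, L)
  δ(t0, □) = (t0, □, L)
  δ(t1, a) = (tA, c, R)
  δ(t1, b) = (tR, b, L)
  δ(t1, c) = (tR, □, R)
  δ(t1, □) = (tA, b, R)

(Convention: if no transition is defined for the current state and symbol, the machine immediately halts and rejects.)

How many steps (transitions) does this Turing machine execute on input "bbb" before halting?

Execution trace:
Initial: [t0]bbb
Step 1: δ(t0, b) = (tR, □, R) → □[tR]bb

The machine reaches the reject state tR and halts.

The machine executed 1 step before halting.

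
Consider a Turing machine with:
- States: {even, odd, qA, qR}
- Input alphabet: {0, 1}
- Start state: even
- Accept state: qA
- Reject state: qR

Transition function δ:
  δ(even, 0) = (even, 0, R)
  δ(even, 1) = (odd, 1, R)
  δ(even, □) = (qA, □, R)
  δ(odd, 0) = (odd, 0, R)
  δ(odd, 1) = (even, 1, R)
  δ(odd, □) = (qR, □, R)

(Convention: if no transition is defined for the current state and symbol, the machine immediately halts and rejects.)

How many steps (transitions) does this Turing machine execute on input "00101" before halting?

Execution trace:
Initial: [even]00101
Step 1: δ(even, 0) = (even, 0, R) → 0[even]0101
Step 2: δ(even, 0) = (even, 0, R) → 00[even]101
Step 3: δ(even, 1) = (odd, 1, R) → 001[odd]01
Step 4: δ(odd, 0) = (odd, 0, R) → 0010[odd]1
Step 5: δ(odd, 1) = (even, 1, R) → 00101[even]□
Step 6: δ(even, □) = (qA, □, R) → 00101□[qA]□

The machine reaches the accept state qA and halts.

The machine executed 6 steps before halting.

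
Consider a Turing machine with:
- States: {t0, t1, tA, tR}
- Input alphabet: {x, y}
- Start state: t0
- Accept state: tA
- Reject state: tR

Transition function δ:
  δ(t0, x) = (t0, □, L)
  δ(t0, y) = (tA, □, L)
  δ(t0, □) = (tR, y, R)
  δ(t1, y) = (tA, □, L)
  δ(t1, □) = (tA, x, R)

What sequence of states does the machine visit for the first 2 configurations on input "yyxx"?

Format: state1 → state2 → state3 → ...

Execution trace:
Initial: [t0]yyxx
Step 1: δ(t0, y) = (tA, □, L) → [tA]□□yxx

The machine reaches the accept state tA and halts.

State sequence: t0 → tA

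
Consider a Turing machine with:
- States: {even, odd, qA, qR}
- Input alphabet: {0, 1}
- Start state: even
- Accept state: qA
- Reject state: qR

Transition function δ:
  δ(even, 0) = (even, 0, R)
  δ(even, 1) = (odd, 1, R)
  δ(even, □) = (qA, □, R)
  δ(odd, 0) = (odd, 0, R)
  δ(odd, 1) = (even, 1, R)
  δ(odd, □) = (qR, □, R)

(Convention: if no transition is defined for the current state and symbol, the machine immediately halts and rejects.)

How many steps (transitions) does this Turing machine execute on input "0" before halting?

Execution trace:
Initial: [even]0
Step 1: δ(even, 0) = (even, 0, R) → 0[even]□
Step 2: δ(even, □) = (qA, □, R) → 0□[qA]□

The machine reaches the accept state qA and halts.

The machine executed 2 steps before halting.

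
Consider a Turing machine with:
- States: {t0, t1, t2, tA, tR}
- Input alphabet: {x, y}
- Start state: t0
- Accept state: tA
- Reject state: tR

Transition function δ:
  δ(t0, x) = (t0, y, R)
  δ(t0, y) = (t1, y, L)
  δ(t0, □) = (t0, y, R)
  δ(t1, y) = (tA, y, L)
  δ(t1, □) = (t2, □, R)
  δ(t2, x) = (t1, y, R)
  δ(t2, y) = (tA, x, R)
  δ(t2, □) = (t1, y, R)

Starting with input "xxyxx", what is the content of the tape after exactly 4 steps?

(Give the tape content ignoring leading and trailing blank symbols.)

Execution trace:
Initial: [t0]xxyxx
Step 1: δ(t0, x) = (t0, y, R) → y[t0]xyxx
Step 2: δ(t0, x) = (t0, y, R) → yy[t0]yxx
Step 3: δ(t0, y) = (t1, y, L) → y[t1]yyxx
Step 4: δ(t1, y) = (tA, y, L) → [tA]yyyxx

The machine reaches the accept state tA and halts.

After 4 steps, the tape (ignoring leading/trailing blanks) is: yyyxx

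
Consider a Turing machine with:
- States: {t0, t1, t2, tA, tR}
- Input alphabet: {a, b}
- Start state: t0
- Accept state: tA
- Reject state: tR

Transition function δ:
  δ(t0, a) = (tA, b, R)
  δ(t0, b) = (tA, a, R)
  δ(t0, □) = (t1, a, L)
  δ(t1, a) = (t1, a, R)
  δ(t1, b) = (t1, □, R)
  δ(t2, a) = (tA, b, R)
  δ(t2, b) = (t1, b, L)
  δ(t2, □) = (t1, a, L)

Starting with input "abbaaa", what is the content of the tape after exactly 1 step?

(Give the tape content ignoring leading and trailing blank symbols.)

Execution trace:
Initial: [t0]abbaaa
Step 1: δ(t0, a) = (tA, b, R) → b[tA]bbaaa

The machine reaches the accept state tA and halts.

After 1 step, the tape (ignoring leading/trailing blanks) is: bbbaaa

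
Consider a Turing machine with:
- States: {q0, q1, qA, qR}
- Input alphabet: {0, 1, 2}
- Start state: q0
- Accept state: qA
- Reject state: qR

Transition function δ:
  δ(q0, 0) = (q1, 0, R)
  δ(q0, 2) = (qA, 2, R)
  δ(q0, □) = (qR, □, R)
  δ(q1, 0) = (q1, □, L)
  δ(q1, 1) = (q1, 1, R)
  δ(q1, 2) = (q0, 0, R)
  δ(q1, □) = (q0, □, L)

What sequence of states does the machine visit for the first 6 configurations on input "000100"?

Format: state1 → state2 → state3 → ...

Execution trace:
Initial: [q0]000100
Step 1: δ(q0, 0) = (q1, 0, R) → 0[q1]00100
Step 2: δ(q1, 0) = (q1, □, L) → [q1]0□0100
Step 3: δ(q1, 0) = (q1, □, L) → [q1]□□□0100
Step 4: δ(q1, □) = (q0, □, L) → [q0]□□□□0100
Step 5: δ(q0, □) = (qR, □, R) → □[qR]□□□0100

The machine reaches the reject state qR and halts.

State sequence: q0 → q1 → q1 → q1 → q0 → qR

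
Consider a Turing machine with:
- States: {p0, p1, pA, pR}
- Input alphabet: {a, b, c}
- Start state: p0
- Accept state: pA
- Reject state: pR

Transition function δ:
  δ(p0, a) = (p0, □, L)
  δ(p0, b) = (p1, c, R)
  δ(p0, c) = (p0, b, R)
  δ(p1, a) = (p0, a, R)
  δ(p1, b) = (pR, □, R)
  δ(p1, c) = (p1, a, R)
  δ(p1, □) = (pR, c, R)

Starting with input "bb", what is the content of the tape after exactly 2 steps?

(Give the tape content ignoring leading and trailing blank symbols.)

Execution trace:
Initial: [p0]bb
Step 1: δ(p0, b) = (p1, c, R) → c[p1]b
Step 2: δ(p1, b) = (pR, □, R) → c□[pR]□

The machine reaches the reject state pR and halts.

After 2 steps, the tape (ignoring leading/trailing blanks) is: c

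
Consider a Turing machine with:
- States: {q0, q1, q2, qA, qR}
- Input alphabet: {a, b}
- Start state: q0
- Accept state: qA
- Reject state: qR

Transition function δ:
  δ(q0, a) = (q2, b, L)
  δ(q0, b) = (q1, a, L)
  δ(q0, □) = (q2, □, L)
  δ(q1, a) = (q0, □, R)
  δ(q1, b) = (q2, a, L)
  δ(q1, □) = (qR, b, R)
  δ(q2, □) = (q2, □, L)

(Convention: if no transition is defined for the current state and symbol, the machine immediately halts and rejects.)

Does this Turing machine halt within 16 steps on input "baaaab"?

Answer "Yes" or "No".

Execution trace:
Initial: [q0]baaaab
Step 1: δ(q0, b) = (q1, a, L) → [q1]□aaaaab
Step 2: δ(q1, □) = (qR, b, R) → b[qR]aaaaab

The machine reaches the reject state qR and halts.
The machine halted after 2 steps (within the 16-step bound).

Answer: Yes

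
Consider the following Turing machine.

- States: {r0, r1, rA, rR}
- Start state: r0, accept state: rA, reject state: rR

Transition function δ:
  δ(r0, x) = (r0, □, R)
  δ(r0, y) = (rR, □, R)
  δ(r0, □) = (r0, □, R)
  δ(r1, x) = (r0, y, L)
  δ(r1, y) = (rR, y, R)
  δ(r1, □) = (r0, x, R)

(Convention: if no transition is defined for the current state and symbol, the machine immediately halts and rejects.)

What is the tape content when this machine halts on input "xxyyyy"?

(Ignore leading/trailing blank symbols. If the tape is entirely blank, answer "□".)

Execution trace:
Initial: [r0]xxyyyy
Step 1: δ(r0, x) = (r0, □, R) → □[r0]xyyyy
Step 2: δ(r0, x) = (r0, □, R) → □□[r0]yyyy
Step 3: δ(r0, y) = (rR, □, R) → □□□[rR]yyy

The machine reaches the reject state rR and halts.

Final tape (ignoring leading/trailing blanks): yyy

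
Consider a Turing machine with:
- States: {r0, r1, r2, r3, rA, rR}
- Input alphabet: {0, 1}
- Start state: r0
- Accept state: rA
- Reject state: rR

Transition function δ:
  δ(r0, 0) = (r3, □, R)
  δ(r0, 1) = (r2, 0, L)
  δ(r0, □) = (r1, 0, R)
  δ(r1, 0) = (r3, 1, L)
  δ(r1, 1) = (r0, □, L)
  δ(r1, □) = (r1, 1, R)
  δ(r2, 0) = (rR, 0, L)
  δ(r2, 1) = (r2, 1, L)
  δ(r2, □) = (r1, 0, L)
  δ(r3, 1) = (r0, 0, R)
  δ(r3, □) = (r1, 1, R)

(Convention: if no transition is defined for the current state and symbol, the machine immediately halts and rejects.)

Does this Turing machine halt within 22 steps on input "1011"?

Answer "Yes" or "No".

Execution trace:
Initial: [r0]1011
Step 1: δ(r0, 1) = (r2, 0, L) → [r2]□0011
Step 2: δ(r2, □) = (r1, 0, L) → [r1]□00011
Step 3: δ(r1, □) = (r1, 1, R) → 1[r1]00011
Step 4: δ(r1, 0) = (r3, 1, L) → [r3]110011
Step 5: δ(r3, 1) = (r0, 0, R) → 0[r0]10011
Step 6: δ(r0, 1) = (r2, 0, L) → [r2]000011
Step 7: δ(r2, 0) = (rR, 0, L) → [rR]□000011

The machine reaches the reject state rR and halts.
The machine halted after 7 steps (within the 22-step bound).

Answer: Yes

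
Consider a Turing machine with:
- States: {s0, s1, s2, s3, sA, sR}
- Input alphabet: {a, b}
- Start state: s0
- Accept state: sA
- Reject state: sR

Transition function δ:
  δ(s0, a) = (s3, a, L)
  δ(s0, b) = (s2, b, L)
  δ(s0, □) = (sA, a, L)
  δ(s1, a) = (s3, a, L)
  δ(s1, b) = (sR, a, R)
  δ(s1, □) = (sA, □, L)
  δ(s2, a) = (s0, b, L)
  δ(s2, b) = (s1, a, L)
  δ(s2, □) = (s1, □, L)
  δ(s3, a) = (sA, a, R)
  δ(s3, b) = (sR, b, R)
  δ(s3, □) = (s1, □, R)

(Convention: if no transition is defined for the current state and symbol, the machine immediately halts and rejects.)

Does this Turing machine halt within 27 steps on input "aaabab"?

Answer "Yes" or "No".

Execution trace:
Initial: [s0]aaabab
Step 1: δ(s0, a) = (s3, a, L) → [s3]□aaabab
Step 2: δ(s3, □) = (s1, □, R) → □[s1]aaabab
Step 3: δ(s1, a) = (s3, a, L) → [s3]□aaabab
Step 4: δ(s3, □) = (s1, □, R) → □[s1]aaabab
Step 5: δ(s1, a) = (s3, a, L) → [s3]□aaabab
Step 6: δ(s3, □) = (s1, □, R) → □[s1]aaabab
Step 7: δ(s1, a) = (s3, a, L) → [s3]□aaabab
Step 8: δ(s3, □) = (s1, □, R) → □[s1]aaabab
Step 9: δ(s1, a) = (s3, a, L) → [s3]□aaabab
Step 10: δ(s3, □) = (s1, □, R) → □[s1]aaabab
Step 11: δ(s1, a) = (s3, a, L) → [s3]□aaabab
Step 12: δ(s3, □) = (s1, □, R) → □[s1]aaabab
Step 13: δ(s1, a) = (s3, a, L) → [s3]□aaabab
Step 14: δ(s3, □) = (s1, □, R) → □[s1]aaabab
Step 15: δ(s1, a) = (s3, a, L) → [s3]□aaabab
Step 16: δ(s3, □) = (s1, □, R) → □[s1]aaabab
Step 17: δ(s1, a) = (s3, a, L) → [s3]□aaabab
Step 18: δ(s3, □) = (s1, □, R) → □[s1]aaabab
Step 19: δ(s1, a) = (s3, a, L) → [s3]□aaabab
Step 20: δ(s3, □) = (s1, □, R) → □[s1]aaabab
Step 21: δ(s1, a) = (s3, a, L) → [s3]□aaabab
Step 22: δ(s3, □) = (s1, □, R) → □[s1]aaabab
Step 23: δ(s1, a) = (s3, a, L) → [s3]□aaabab
Step 24: δ(s3, □) = (s1, □, R) → □[s1]aaabab
Step 25: δ(s1, a) = (s3, a, L) → [s3]□aaabab
Step 26: δ(s3, □) = (s1, □, R) → □[s1]aaabab
Step 27: δ(s1, a) = (s3, a, L) → [s3]□aaabab

The machine has not reached a halting state after 27 steps.
The machine did not halt within the 27-step bound.

Answer: No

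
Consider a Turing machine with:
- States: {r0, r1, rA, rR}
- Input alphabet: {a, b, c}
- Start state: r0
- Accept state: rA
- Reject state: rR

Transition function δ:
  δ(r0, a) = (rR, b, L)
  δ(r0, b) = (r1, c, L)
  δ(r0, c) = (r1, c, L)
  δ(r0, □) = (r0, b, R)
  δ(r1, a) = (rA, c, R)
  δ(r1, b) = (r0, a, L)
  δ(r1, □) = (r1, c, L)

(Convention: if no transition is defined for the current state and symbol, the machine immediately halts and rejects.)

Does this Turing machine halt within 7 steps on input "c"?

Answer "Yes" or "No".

Execution trace:
Initial: [r0]c
Step 1: δ(r0, c) = (r1, c, L) → [r1]□c
Step 2: δ(r1, □) = (r1, c, L) → [r1]□cc
Step 3: δ(r1, □) = (r1, c, L) → [r1]□ccc
Step 4: δ(r1, □) = (r1, c, L) → [r1]□cccc
Step 5: δ(r1, □) = (r1, c, L) → [r1]□ccccc
Step 6: δ(r1, □) = (r1, c, L) → [r1]□cccccc
Step 7: δ(r1, □) = (r1, c, L) → [r1]□ccccccc

The machine has not reached a halting state after 7 steps.
The machine did not halt within the 7-step bound.

Answer: No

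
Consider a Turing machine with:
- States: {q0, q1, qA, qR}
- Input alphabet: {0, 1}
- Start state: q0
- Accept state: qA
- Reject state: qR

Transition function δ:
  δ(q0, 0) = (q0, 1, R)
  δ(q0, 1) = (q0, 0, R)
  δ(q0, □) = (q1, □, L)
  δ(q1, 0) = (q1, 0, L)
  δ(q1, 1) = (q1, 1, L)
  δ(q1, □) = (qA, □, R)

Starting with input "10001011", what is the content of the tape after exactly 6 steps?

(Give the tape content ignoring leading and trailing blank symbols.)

Execution trace:
Initial: [q0]10001011
Step 1: δ(q0, 1) = (q0, 0, R) → 0[q0]0001011
Step 2: δ(q0, 0) = (q0, 1, R) → 01[q0]001011
Step 3: δ(q0, 0) = (q0, 1, R) → 011[q0]01011
Step 4: δ(q0, 0) = (q0, 1, R) → 0111[q0]1011
Step 5: δ(q0, 1) = (q0, 0, R) → 01110[q0]011
Step 6: δ(q0, 0) = (q0, 1, R) → 011101[q0]11

After 6 steps, the tape (ignoring leading/trailing blanks) is: 01110111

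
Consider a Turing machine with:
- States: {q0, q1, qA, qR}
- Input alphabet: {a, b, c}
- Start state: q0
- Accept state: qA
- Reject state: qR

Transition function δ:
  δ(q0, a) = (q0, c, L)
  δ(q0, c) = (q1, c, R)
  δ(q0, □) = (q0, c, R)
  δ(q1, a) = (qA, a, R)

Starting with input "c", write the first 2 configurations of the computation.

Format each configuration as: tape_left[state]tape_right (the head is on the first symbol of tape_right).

Transitions applied:
Step 1: δ(q0, c) = (q1, c, R)

The first 2 configurations are:
[q0]c ⊢ c[q1]□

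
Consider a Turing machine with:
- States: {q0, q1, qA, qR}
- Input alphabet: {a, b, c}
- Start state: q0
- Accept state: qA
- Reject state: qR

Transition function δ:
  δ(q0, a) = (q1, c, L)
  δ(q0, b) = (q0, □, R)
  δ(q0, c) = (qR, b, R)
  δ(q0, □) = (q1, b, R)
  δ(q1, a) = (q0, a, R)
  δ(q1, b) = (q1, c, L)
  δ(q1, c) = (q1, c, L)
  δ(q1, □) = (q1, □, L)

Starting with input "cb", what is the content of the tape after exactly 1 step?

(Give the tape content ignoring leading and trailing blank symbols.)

Execution trace:
Initial: [q0]cb
Step 1: δ(q0, c) = (qR, b, R) → b[qR]b

The machine reaches the reject state qR and halts.

After 1 step, the tape (ignoring leading/trailing blanks) is: bb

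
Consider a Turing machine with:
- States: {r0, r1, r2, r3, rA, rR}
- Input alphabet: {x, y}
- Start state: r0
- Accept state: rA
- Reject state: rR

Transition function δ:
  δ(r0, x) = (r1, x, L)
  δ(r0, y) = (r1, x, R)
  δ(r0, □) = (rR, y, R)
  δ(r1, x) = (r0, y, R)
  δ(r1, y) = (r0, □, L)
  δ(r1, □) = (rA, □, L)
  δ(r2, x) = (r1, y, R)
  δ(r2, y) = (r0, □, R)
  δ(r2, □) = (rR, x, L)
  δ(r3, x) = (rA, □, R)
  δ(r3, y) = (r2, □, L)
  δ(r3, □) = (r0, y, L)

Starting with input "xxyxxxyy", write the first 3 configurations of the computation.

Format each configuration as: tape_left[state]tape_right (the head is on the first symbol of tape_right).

Transitions applied:
Step 1: δ(r0, x) = (r1, x, L)
Step 2: δ(r1, □) = (rA, □, L)

The first 3 configurations are:
[r0]xxyxxxyy ⊢ [r1]□xxyxxxyy ⊢ [rA]□□xxyxxxyy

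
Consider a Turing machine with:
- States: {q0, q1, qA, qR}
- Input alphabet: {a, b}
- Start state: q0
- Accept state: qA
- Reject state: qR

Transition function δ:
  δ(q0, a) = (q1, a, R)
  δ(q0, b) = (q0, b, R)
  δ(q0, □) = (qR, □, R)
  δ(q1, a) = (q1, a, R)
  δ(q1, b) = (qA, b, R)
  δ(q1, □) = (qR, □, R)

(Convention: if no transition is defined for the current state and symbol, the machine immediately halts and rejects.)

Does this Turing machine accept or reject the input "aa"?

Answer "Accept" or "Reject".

Execution trace:
Initial: [q0]aa
Step 1: δ(q0, a) = (q1, a, R) → a[q1]a
Step 2: δ(q1, a) = (q1, a, R) → aa[q1]□
Step 3: δ(q1, □) = (qR, □, R) → aa□[qR]□

The machine reaches the reject state qR and halts.

Answer: Reject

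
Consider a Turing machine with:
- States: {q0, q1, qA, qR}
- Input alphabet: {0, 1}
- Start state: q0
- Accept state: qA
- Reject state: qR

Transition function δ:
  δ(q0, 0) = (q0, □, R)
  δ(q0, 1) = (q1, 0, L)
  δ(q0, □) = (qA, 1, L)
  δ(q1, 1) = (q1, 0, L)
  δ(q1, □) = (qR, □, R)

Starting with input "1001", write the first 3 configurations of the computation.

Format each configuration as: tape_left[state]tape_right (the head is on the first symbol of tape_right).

Transitions applied:
Step 1: δ(q0, 1) = (q1, 0, L)
Step 2: δ(q1, □) = (qR, □, R)

The first 3 configurations are:
[q0]1001 ⊢ [q1]□0001 ⊢ □[qR]0001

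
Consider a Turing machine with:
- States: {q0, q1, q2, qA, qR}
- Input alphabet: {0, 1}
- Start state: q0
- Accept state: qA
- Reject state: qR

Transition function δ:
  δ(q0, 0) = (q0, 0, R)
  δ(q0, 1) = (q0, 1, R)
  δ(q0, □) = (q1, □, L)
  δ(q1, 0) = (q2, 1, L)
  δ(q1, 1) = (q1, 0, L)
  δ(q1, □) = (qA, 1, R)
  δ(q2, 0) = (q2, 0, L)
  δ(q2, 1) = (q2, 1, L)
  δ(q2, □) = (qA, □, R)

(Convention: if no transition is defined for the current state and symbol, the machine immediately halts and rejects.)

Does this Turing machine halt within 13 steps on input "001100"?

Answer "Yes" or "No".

Execution trace:
Initial: [q0]001100
Step 1: δ(q0, 0) = (q0, 0, R) → 0[q0]01100
Step 2: δ(q0, 0) = (q0, 0, R) → 00[q0]1100
Step 3: δ(q0, 1) = (q0, 1, R) → 001[q0]100
Step 4: δ(q0, 1) = (q0, 1, R) → 0011[q0]00
Step 5: δ(q0, 0) = (q0, 0, R) → 00110[q0]0
Step 6: δ(q0, 0) = (q0, 0, R) → 001100[q0]□
Step 7: δ(q0, □) = (q1, □, L) → 00110[q1]0□
Step 8: δ(q1, 0) = (q2, 1, L) → 0011[q2]01□
Step 9: δ(q2, 0) = (q2, 0, L) → 001[q2]101□
Step 10: δ(q2, 1) = (q2, 1, L) → 00[q2]1101□
Step 11: δ(q2, 1) = (q2, 1, L) → 0[q2]01101□
Step 12: δ(q2, 0) = (q2, 0, L) → [q2]001101□
Step 13: δ(q2, 0) = (q2, 0, L) → [q2]□001101□

The machine has not reached a halting state after 13 steps.
The machine did not halt within the 13-step bound.

Answer: No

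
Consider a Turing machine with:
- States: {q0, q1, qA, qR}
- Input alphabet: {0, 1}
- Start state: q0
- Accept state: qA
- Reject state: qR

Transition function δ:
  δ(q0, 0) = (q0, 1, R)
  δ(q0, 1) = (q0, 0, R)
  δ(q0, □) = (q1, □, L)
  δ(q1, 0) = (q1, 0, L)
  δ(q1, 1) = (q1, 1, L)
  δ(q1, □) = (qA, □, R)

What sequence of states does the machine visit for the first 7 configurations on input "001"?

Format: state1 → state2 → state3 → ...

Execution trace:
Initial: [q0]001
Step 1: δ(q0, 0) = (q0, 1, R) → 1[q0]01
Step 2: δ(q0, 0) = (q0, 1, R) → 11[q0]1
Step 3: δ(q0, 1) = (q0, 0, R) → 110[q0]□
Step 4: δ(q0, □) = (q1, □, L) → 11[q1]0□
Step 5: δ(q1, 0) = (q1, 0, L) → 1[q1]10□
Step 6: δ(q1, 1) = (q1, 1, L) → [q1]110□

State sequence: q0 → q0 → q0 → q0 → q1 → q1 → q1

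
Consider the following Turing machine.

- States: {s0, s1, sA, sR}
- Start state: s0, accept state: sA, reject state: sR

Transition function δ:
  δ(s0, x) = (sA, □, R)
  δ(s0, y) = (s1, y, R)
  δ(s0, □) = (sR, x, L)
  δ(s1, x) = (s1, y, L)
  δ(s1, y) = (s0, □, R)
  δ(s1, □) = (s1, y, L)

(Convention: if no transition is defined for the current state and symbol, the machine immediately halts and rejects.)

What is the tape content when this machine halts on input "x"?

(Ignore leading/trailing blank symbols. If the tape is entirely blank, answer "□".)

Execution trace:
Initial: [s0]x
Step 1: δ(s0, x) = (sA, □, R) → □[sA]□

The machine reaches the accept state sA and halts.

Final tape (ignoring leading/trailing blanks): □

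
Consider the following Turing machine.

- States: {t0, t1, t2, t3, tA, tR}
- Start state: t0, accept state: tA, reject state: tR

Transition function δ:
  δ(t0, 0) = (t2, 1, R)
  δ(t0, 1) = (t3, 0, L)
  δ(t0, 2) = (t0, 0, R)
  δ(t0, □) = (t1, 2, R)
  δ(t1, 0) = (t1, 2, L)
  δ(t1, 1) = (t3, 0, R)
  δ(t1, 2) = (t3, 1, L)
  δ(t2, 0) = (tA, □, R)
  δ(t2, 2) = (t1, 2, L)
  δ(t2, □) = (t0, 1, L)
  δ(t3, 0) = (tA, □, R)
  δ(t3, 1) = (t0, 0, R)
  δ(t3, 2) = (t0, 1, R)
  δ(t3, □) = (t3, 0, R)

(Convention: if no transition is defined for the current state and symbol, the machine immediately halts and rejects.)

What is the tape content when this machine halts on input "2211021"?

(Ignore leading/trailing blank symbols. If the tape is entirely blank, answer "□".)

Execution trace:
Initial: [t0]2211021
Step 1: δ(t0, 2) = (t0, 0, R) → 0[t0]211021
Step 2: δ(t0, 2) = (t0, 0, R) → 00[t0]11021
Step 3: δ(t0, 1) = (t3, 0, L) → 0[t3]001021
Step 4: δ(t3, 0) = (tA, □, R) → 0□[tA]01021

The machine reaches the accept state tA and halts.

Final tape (ignoring leading/trailing blanks): 0□01021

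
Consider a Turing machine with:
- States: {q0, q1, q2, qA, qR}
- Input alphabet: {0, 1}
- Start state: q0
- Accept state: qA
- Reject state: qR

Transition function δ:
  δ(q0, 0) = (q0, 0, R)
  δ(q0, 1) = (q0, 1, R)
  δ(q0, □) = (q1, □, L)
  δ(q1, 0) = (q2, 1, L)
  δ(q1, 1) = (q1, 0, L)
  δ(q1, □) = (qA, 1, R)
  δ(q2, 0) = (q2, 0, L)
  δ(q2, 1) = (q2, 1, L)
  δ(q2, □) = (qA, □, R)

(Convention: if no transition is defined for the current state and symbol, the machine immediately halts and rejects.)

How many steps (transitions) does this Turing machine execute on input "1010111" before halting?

Execution trace:
Initial: [q0]1010111
Step 1: δ(q0, 1) = (q0, 1, R) → 1[q0]010111
Step 2: δ(q0, 0) = (q0, 0, R) → 10[q0]10111
Step 3: δ(q0, 1) = (q0, 1, R) → 101[q0]0111
Step 4: δ(q0, 0) = (q0, 0, R) → 1010[q0]111
Step 5: δ(q0, 1) = (q0, 1, R) → 10101[q0]11
Step 6: δ(q0, 1) = (q0, 1, R) → 101011[q0]1
Step 7: δ(q0, 1) = (q0, 1, R) → 1010111[q0]□
Step 8: δ(q0, □) = (q1, □, L) → 101011[q1]1□
Step 9: δ(q1, 1) = (q1, 0, L) → 10101[q1]10□
Step 10: δ(q1, 1) = (q1, 0, L) → 1010[q1]100□
Step 11: δ(q1, 1) = (q1, 0, L) → 101[q1]0000□
Step 12: δ(q1, 0) = (q2, 1, L) → 10[q2]11000□
Step 13: δ(q2, 1) = (q2, 1, L) → 1[q2]011000□
Step 14: δ(q2, 0) = (q2, 0, L) → [q2]1011000□
Step 15: δ(q2, 1) = (q2, 1, L) → [q2]□1011000□
Step 16: δ(q2, □) = (qA, □, R) → □[qA]1011000□

The machine reaches the accept state qA and halts.

The machine executed 16 steps before halting.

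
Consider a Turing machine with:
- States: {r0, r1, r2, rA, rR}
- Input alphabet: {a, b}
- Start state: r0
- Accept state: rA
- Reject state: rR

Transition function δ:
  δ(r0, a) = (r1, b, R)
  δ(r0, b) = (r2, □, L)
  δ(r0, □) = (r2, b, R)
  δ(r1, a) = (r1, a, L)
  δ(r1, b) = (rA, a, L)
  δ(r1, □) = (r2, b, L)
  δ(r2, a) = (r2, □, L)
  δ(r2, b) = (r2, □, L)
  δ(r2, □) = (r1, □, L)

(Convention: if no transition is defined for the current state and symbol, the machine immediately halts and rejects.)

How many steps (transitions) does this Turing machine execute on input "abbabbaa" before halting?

Execution trace:
Initial: [r0]abbabbaa
Step 1: δ(r0, a) = (r1, b, R) → b[r1]bbabbaa
Step 2: δ(r1, b) = (rA, a, L) → [rA]bababbaa

The machine reaches the accept state rA and halts.

The machine executed 2 steps before halting.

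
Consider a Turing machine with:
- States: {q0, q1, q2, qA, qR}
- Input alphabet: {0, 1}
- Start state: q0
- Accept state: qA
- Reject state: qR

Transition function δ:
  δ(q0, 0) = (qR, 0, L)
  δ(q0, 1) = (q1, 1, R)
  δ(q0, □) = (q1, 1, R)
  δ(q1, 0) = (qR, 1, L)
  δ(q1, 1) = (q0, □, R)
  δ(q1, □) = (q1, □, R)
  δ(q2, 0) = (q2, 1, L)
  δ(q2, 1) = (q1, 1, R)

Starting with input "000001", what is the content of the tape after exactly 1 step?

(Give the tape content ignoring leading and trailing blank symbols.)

Execution trace:
Initial: [q0]000001
Step 1: δ(q0, 0) = (qR, 0, L) → [qR]□000001

The machine reaches the reject state qR and halts.

After 1 step, the tape (ignoring leading/trailing blanks) is: 000001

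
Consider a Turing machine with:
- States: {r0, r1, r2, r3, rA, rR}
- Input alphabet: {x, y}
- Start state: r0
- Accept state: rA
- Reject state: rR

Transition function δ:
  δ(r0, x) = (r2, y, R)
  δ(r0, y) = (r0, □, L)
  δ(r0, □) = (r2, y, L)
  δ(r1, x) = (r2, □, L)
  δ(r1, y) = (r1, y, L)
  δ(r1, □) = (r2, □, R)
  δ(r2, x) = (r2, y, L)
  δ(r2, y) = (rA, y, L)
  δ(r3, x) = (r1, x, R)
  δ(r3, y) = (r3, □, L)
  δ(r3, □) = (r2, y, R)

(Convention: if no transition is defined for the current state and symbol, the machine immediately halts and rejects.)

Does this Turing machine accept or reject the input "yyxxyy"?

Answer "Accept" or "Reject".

Execution trace:
Initial: [r0]yyxxyy
Step 1: δ(r0, y) = (r0, □, L) → [r0]□□yxxyy
Step 2: δ(r0, □) = (r2, y, L) → [r2]□y□yxxyy

No transition is defined for δ(r2, □). By convention the machine halts and rejects.

Answer: Reject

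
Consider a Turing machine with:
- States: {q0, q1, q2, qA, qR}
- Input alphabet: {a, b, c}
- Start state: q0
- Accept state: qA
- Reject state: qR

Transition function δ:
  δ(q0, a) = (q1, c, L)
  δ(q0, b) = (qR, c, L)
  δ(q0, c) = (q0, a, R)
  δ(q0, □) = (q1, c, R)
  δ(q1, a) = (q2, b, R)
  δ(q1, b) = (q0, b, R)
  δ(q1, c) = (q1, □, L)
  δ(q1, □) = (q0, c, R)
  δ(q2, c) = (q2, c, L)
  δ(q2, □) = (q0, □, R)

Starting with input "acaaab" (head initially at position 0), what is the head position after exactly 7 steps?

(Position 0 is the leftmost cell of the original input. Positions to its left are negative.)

Execution trace (head position shown):
Step 0: [q0]acaaab  (head at position 0)
Step 1: move left → [q1]□ccaaab  (head at position -1)
Step 2: move right → c[q0]ccaaab  (head at position 0)
Step 3: move right → ca[q0]caaab  (head at position 1)
Step 4: move right → caa[q0]aaab  (head at position 2)
Step 5: move left → ca[q1]acaab  (head at position 1)
Step 6: move right → cab[q2]caab  (head at position 2)
Step 7: move left → ca[q2]bcaab  (head at position 1)

After 7 steps, the head is at position 1.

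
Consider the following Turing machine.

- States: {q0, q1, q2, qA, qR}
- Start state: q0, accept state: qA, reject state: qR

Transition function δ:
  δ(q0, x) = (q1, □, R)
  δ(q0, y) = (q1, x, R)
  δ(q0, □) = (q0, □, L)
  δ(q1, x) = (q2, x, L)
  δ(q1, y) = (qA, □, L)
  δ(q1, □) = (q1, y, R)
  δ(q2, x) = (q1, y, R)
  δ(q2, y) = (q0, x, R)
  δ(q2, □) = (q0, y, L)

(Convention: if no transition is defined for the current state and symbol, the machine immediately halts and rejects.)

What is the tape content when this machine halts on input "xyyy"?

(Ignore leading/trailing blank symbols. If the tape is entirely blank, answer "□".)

Execution trace:
Initial: [q0]xyyy
Step 1: δ(q0, x) = (q1, □, R) → □[q1]yyy
Step 2: δ(q1, y) = (qA, □, L) → [qA]□□yy

The machine reaches the accept state qA and halts.

Final tape (ignoring leading/trailing blanks): yy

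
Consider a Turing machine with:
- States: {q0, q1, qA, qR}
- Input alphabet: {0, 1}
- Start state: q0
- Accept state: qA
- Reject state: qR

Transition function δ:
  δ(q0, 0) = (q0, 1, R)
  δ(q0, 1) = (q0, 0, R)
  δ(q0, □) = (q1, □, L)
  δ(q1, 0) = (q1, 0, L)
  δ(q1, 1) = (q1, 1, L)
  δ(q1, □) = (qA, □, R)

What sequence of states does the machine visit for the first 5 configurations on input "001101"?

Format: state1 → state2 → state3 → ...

Execution trace:
Initial: [q0]001101
Step 1: δ(q0, 0) = (q0, 1, R) → 1[q0]01101
Step 2: δ(q0, 0) = (q0, 1, R) → 11[q0]1101
Step 3: δ(q0, 1) = (q0, 0, R) → 110[q0]101
Step 4: δ(q0, 1) = (q0, 0, R) → 1100[q0]01

State sequence: q0 → q0 → q0 → q0 → q0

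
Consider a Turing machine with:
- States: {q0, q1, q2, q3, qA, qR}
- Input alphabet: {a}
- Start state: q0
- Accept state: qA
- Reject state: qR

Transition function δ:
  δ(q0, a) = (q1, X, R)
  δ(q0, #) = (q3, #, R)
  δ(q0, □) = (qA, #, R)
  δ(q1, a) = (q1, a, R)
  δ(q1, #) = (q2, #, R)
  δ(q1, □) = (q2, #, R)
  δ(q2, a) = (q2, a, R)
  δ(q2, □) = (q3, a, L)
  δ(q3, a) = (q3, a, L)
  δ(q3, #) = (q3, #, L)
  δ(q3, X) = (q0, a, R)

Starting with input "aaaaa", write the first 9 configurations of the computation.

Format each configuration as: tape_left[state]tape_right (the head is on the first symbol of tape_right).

Transitions applied:
Step 1: δ(q0, a) = (q1, X, R)
Step 2: δ(q1, a) = (q1, a, R)
Step 3: δ(q1, a) = (q1, a, R)
Step 4: δ(q1, a) = (q1, a, R)
Step 5: δ(q1, a) = (q1, a, R)
Step 6: δ(q1, □) = (q2, #, R)
Step 7: δ(q2, □) = (q3, a, L)
Step 8: δ(q3, #) = (q3, #, L)

The first 9 configurations are:
[q0]aaaaa ⊢ X[q1]aaaa ⊢ Xa[q1]aaa ⊢ Xaa[q1]aa ⊢ Xaaa[q1]a ⊢ Xaaaa[q1]□ ⊢ Xaaaa#[q2]□ ⊢ Xaaaa[q3]#a ⊢ Xaaa[q3]a#a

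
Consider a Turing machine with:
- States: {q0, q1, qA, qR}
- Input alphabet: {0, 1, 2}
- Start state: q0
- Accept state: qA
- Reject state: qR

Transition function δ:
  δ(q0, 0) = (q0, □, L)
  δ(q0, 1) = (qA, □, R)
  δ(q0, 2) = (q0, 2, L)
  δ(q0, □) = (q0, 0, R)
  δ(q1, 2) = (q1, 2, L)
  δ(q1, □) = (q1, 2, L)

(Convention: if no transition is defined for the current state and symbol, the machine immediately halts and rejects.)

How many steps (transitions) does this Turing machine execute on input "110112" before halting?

Execution trace:
Initial: [q0]110112
Step 1: δ(q0, 1) = (qA, □, R) → □[qA]10112

The machine reaches the accept state qA and halts.

The machine executed 1 step before halting.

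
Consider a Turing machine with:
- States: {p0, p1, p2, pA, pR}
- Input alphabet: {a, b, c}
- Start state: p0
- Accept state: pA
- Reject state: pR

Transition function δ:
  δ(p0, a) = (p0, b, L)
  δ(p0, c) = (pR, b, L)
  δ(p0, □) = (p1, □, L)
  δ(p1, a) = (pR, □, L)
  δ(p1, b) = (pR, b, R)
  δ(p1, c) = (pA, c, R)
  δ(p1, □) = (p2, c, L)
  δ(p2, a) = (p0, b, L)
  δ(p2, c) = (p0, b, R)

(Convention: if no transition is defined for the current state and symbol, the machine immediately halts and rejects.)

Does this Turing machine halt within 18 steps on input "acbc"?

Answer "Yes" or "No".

Execution trace:
Initial: [p0]acbc
Step 1: δ(p0, a) = (p0, b, L) → [p0]□bcbc
Step 2: δ(p0, □) = (p1, □, L) → [p1]□□bcbc
Step 3: δ(p1, □) = (p2, c, L) → [p2]□c□bcbc

No transition is defined for δ(p2, □). By convention the machine halts and rejects.
The machine halted after 3 steps (within the 18-step bound).

Answer: Yes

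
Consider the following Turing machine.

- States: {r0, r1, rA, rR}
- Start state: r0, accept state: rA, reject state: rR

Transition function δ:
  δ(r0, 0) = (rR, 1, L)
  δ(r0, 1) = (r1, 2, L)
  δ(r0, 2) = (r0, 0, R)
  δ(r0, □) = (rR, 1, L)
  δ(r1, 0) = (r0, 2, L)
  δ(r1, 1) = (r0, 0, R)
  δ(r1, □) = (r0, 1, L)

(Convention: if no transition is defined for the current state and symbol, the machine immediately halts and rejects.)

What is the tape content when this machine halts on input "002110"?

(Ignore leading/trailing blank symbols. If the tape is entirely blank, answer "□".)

Execution trace:
Initial: [r0]002110
Step 1: δ(r0, 0) = (rR, 1, L) → [rR]□102110

The machine reaches the reject state rR and halts.

Final tape (ignoring leading/trailing blanks): 102110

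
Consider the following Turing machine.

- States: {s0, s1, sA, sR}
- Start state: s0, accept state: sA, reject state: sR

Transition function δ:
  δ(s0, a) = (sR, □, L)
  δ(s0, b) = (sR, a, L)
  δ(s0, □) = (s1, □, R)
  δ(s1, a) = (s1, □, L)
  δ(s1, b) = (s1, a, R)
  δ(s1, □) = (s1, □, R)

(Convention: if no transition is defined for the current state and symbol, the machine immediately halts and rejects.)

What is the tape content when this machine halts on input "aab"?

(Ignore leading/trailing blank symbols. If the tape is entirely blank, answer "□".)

Execution trace:
Initial: [s0]aab
Step 1: δ(s0, a) = (sR, □, L) → [sR]□□ab

The machine reaches the reject state sR and halts.

Final tape (ignoring leading/trailing blanks): ab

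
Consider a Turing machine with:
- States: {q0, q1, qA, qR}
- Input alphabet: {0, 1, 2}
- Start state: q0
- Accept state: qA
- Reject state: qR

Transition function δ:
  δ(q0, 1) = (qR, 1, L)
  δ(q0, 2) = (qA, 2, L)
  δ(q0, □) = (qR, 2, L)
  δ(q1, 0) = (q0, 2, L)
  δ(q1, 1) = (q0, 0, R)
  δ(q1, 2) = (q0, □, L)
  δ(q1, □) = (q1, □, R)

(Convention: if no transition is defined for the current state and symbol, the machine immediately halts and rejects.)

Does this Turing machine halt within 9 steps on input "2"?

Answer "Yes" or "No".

Execution trace:
Initial: [q0]2
Step 1: δ(q0, 2) = (qA, 2, L) → [qA]□2

The machine reaches the accept state qA and halts.
The machine halted after 1 step (within the 9-step bound).

Answer: Yes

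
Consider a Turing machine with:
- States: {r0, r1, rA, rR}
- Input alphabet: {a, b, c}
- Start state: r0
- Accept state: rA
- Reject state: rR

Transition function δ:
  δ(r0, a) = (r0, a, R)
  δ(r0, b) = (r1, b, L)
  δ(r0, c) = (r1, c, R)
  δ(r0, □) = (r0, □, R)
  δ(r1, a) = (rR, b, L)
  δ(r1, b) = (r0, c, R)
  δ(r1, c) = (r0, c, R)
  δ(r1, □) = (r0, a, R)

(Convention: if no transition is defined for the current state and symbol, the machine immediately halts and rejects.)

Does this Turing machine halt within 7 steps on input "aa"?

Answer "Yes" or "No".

Execution trace:
Initial: [r0]aa
Step 1: δ(r0, a) = (r0, a, R) → a[r0]a
Step 2: δ(r0, a) = (r0, a, R) → aa[r0]□
Step 3: δ(r0, □) = (r0, □, R) → aa□[r0]□
Step 4: δ(r0, □) = (r0, □, R) → aa□□[r0]□
Step 5: δ(r0, □) = (r0, □, R) → aa□□□[r0]□
Step 6: δ(r0, □) = (r0, □, R) → aa□□□□[r0]□
Step 7: δ(r0, □) = (r0, □, R) → aa□□□□□[r0]□

The machine has not reached a halting state after 7 steps.
The machine did not halt within the 7-step bound.

Answer: No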